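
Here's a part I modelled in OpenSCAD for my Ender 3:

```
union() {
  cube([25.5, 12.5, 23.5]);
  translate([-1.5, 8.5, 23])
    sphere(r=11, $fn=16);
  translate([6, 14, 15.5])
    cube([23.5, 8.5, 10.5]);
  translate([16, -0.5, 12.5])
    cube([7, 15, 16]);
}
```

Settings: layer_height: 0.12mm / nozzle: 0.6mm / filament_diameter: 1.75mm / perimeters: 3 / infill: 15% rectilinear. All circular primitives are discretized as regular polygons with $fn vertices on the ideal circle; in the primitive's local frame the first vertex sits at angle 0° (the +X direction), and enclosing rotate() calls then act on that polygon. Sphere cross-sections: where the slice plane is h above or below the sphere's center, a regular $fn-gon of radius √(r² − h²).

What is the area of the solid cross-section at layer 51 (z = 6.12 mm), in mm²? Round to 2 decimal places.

318.75 mm²

At z = 6.12 mm: the cube (footprint 25.5×12.5) is included at this height (area 318.75 mm²); the sphere at (-1.5, 8.5) does not reach this height (|z−center|=16.880 > r=11); the cube at (6, 14) is absent (z outside [15.5, 26]); the cube at (16, -0.5) does not reach this height (z outside [12.5, 28.5]); Taking the union: only the 25.5×12.5 cube is present, so the union is just that shape — area = 318.75 mm². Overall, the cross-section is a single solid region. Net area = 318.75 mm².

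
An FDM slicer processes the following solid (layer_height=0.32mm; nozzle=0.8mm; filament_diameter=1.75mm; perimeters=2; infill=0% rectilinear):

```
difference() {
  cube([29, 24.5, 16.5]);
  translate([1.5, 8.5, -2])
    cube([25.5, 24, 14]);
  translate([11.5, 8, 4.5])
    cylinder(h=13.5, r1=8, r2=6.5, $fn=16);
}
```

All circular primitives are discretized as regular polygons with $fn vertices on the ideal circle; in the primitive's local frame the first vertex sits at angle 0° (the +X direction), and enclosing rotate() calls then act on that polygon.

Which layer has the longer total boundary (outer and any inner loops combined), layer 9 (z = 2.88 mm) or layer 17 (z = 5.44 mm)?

layer 17 (z = 5.44 mm)

Layer 9 (z = 2.88): the cube (footprint 29×24.5) is included at this height (perimeter 107.00 mm); the cube at (1.5, 8.5) (footprint 25.5×24) is included at this height (perimeter 99.00 mm); the cone at (11.5, 8) is absent (z outside [4.5, 18]); Subtracting the remaining from the first: starting from the 29×24.5 cube, the 25.5×24 cube at (1.5, 8.5) partially overlaps it — only the 408.00 mm² overlap (of its 612.00 mm²) is removed, clipping the outline — boundary = 139.00 mm. So its perimeter = 139.00 mm. Layer 17 (z = 5.44): the cube (footprint 29×24.5) is included at this height (perimeter 107.00 mm); the cube at (1.5, 8.5) is present — its section is the full 25.5×24 rectangle (perimeter 99.00 mm); the cone at (11.5, 8) contributes a regular 16-gon of circumradius 7.896 (interpolated between r1=8 and r2=6.5 at t=0.070) (perimeter = 2·16·7.896·sin(180°/16) = 49.29 mm); Taking the first minus the rest: starting from the 29×24.5 cube, the 25.5×24 cube at (1.5, 8.5) partially overlaps it — only the 408.00 mm² overlap (of its 612.00 mm²) is removed, clipping the outline; the cone at (11.5, 8) partially overlaps it — only the 103.27 mm² overlap (of its 190.85 mm²) is removed, clipping the outline — boundary = 149.07 mm. So its perimeter = 149.07 mm. Layer 17 is larger (149.07 vs 139.00 mm).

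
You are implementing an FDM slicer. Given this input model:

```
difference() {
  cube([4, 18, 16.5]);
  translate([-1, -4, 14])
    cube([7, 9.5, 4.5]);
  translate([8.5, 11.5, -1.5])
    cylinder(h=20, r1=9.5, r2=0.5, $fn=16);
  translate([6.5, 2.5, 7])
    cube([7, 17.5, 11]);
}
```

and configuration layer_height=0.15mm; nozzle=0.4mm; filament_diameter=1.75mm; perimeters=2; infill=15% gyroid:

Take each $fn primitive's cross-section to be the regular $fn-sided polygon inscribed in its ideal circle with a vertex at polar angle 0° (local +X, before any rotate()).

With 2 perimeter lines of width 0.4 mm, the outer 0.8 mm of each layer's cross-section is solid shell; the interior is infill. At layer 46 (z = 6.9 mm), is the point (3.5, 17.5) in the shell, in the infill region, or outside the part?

shell

At z = 6.9 mm: the cube (footprint 4×18) is included at this height; the cube at (-1, -4) is not intersected at this z (z outside [14, 18.5]); the cone at (8.5, 11.5): at t=0.420 of its height the radius interpolates to r₁+(r₂−r₁)t = 5.720, giving a regular 16-gon of that circumradius; the cube at (6.5, 2.5) is absent (z outside [7, 18]); Taking the first minus the rest: starting from the 4×18 cube, the cone at (8.5, 11.5) partially overlaps it — only the 5.31 mm² overlap (of its 100.17 mm²) is removed, clipping the outline — 1 connected region. Overall, the cross-section is a single solid region. The nearest boundary edge runs (0.00, 18.00)→(4.00, 18.00); distance from the point to it = 0.50 mm. The point is inside the cross-section, 0.50 mm from the nearest boundary — within the 0.8 mm shell band (2 × 0.4).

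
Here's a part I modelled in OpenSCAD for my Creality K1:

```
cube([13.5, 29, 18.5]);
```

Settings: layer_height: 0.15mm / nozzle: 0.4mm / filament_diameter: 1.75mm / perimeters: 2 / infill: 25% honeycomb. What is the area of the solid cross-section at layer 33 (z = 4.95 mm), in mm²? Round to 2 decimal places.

At z = 4.95 mm: the cube (footprint 13.5×29) is included at this height (area 391.50 mm²). Overall, the cross-section is a single solid region. Net area = 391.50 mm².

391.50 mm²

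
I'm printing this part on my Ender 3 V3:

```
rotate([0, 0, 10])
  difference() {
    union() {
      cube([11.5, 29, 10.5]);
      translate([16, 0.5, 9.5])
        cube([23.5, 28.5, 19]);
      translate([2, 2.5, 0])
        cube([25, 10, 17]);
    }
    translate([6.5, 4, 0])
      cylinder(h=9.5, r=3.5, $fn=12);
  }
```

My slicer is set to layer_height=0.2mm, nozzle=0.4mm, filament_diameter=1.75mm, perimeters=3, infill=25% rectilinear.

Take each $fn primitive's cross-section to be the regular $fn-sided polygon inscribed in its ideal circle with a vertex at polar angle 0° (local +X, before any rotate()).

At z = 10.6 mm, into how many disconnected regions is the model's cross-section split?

1

At z = 10.6 mm: the cube does not reach this height (z outside [0, 10.5]); the 23.5×28.5 cube at (16, 0.5) contributes its full rectangle; the cube at (2, 2.5) is present — its section is the full 25×10 rectangle; Taking the union: the regions partially overlap (shared area 110.00 mm²), so overlapping operands fuse into one piece — 1 connected region; the cylinder at (6.5, 4) is absent (z outside [0, 9.5]); Taking the first minus the rest: none of the subtracted shapes is present at this height, so that combined region is unchanged — 1 connected region; (whole slice rotated 10° about Z — lengths, areas and connectivity unchanged). The result has 1 disconnected region.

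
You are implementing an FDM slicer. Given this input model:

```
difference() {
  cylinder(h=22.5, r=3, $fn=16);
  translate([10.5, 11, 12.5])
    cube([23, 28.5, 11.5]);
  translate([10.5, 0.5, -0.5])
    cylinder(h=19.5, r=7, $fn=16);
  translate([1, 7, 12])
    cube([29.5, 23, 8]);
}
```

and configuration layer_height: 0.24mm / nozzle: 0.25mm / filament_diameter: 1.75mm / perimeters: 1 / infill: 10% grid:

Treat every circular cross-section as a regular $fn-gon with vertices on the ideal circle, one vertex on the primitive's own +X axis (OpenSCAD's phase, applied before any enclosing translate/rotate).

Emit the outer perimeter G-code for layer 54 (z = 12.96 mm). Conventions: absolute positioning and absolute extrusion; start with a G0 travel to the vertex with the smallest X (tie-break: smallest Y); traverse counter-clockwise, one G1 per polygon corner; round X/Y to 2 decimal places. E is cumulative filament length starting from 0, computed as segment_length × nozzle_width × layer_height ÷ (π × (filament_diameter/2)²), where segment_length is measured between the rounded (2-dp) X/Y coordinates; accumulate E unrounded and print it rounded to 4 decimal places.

G0 X-3.00 Y0.00 Z12.96
G1 X-2.77 Y-1.15 E0.0293
G1 X-2.12 Y-2.12 E0.0584
G1 X-1.15 Y-2.77 E0.0875
G1 X0.00 Y-3.00 E0.1168
G1 X1.15 Y-2.77 E0.1460
G1 X2.12 Y-2.12 E0.1751
G1 X2.77 Y-1.15 E0.2043
G1 X3.00 Y0.00 E0.2335
G1 X2.77 Y1.15 E0.2628
G1 X2.12 Y2.12 E0.2919
G1 X1.15 Y2.77 E0.3210
G1 X0.00 Y3.00 E0.3503
G1 X-1.15 Y2.77 E0.3795
G1 X-2.12 Y2.12 E0.4087
G1 X-2.77 Y1.15 E0.4378
G1 X-3.00 Y0.00 E0.4671

At z = 12.96 mm: the r=3 cylinder contributes a regular 16-gon of circumradius 3; the cube at (10.5, 11) (footprint 23×28.5) is included at this height; the r=7 cylinder at (10.5, 0.5) gives a regular 16-gon of circumradius 7 (constant along its height); the cube at (1, 7) is present — its section is the full 29.5×23 rectangle; Taking the first minus the rest: starting from the r=3 cylinder, the 23×28.5 cube at (10.5, 11) misses the remaining region (no effect); the r=7 cylinder at (10.5, 0.5) misses the remaining region (no effect); the 29.5×23 cube at (1, 7) misses the remaining region (no effect) — 1 connected region. The outline is a single polygon with 16 vertices. Extrusion per mm of travel: 0.25 × 0.24 / (π × 0.875²) = 0.024945. Accumulating E over each segment gives final E = 0.4671.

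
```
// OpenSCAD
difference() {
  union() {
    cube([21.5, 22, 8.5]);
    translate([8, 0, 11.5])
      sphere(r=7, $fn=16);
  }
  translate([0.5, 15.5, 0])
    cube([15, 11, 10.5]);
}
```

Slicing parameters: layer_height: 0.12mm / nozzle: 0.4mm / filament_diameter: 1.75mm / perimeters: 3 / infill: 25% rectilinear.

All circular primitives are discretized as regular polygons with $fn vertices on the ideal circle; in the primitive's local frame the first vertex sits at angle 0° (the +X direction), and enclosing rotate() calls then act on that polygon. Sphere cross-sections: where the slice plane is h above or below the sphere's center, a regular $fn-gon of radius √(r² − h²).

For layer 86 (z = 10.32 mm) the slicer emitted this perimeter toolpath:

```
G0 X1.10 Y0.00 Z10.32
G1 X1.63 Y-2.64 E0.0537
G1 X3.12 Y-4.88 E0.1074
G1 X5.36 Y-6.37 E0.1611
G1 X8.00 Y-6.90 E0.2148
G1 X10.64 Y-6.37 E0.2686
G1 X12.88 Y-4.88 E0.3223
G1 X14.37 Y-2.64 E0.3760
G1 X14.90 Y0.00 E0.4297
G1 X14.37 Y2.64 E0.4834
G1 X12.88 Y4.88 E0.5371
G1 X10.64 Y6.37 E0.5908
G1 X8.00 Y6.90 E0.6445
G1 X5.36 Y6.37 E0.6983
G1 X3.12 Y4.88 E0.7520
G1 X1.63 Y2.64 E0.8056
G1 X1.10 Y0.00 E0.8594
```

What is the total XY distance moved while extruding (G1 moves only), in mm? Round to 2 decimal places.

Sum the Euclidean lengths of each G1 segment: total = 43.06 mm.

43.06 mm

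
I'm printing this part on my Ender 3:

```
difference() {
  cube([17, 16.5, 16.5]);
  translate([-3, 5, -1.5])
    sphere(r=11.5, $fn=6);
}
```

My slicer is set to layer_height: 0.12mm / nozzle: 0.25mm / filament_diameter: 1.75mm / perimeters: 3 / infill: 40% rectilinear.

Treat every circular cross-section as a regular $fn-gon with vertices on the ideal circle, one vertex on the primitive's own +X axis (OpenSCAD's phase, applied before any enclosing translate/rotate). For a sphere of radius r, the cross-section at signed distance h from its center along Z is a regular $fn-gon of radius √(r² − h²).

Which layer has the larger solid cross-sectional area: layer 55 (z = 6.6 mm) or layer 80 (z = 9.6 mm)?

layer 80 (z = 9.6 mm)

Layer 55 (z = 6.6): the cube is present — its section is the full 17×16.5 rectangle (area 280.50 mm²); the sphere at (-3, 5): section is a regular 6-gon, circumradius = √(r²−h²) = √(11.5²−8.1²) = 8.163 (area = (6/2)·8.163²·sin(360°/6) = 173.14 mm²); Taking the first minus the rest: starting from the 17×16.5 cube (280.50 mm²), the r=11.5 sphere at (-3, 5) partially overlaps it — only the 40.67 mm² overlap (of its 173.14 mm²) is removed, clipping the outline — area = 239.83 mm². So its area = 239.83 mm². Layer 80 (z = 9.6): the 17×16.5 cube contributes its full rectangle (area 280.50 mm²); the sphere at (-3, 5): section is a regular 6-gon, circumradius = √(r²−h²) = √(11.5²−11.1²) = 3.007 (area = (6/2)·3.007²·sin(360°/6) = 23.49 mm²); Subtracting the remaining from the first: starting from the 17×16.5 cube (280.50 mm²), the r=11.5 sphere at (-3, 5) partially overlaps it — only the 0.00 mm² overlap (of its 23.49 mm²) is removed, clipping the outline — area = 280.50 mm². So its area = 280.50 mm². Layer 80 is larger (280.50 vs 239.83 mm²).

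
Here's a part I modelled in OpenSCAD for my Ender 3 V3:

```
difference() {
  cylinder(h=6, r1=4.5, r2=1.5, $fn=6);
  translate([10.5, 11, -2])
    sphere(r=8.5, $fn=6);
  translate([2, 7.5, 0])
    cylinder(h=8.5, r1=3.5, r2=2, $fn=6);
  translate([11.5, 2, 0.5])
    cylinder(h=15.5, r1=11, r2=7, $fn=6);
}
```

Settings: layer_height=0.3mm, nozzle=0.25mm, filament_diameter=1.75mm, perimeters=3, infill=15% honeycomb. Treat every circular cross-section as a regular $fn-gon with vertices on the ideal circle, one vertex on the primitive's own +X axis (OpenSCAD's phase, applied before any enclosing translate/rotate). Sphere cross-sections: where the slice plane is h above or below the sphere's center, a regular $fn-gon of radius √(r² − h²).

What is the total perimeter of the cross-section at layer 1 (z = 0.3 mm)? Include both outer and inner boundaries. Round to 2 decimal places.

At z = 0.3 mm: the cone (r1=4.5→r2=1.5) has section circumradius 4.350 here — a regular 6-gon (perimeter = 2·6·4.350·sin(180°/6) = 26.10 mm); the r=8.5 sphere at (10.5, 11) slices to a regular 6-gon of circumradius 8.183 (√(r²−h²) with h=2.3 from center) (perimeter = 2·6·8.183·sin(180°/6) = 49.10 mm); the cone at (2, 7.5) (r1=3.5→r2=2) has section circumradius 3.447 here — a regular 6-gon (perimeter = 2·6·3.447·sin(180°/6) = 20.68 mm); the cone at (11.5, 2) is not intersected at this z (z outside [0.5, 16]); Subtracting the remaining from the first: starting from the cone, the r=8.5 sphere at (10.5, 11) misses the remaining region (no effect); the cone at (2, 7.5) misses the remaining region (no effect) — boundary = 26.10 mm. Overall, the cross-section is a single solid region. Total boundary length (outer) = 26.10 mm.

26.10 mm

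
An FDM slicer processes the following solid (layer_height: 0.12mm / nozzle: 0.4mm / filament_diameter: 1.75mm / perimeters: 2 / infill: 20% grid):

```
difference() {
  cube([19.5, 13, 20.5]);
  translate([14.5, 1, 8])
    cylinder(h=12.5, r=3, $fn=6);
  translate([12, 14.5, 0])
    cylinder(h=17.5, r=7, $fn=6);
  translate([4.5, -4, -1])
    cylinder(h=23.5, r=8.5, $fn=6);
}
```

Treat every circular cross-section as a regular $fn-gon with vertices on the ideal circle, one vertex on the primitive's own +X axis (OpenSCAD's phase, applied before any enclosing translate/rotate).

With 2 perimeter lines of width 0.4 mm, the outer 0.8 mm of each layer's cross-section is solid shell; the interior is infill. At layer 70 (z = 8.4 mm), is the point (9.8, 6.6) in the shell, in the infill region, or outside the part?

At z = 8.4 mm: the 19.5×13 cube contributes its full rectangle; the r=3 cylinder at (14.5, 1) gives a regular 6-gon of circumradius 3 (constant along its height); the r=7 cylinder at (12, 14.5) contributes a regular 6-gon of circumradius 7; the r=8.5 cylinder at (4.5, -4) contributes a regular 6-gon of circumradius 8.5; Subtracting the remaining from the first: starting from the 19.5×13 cube, the r=3 cylinder at (14.5, 1) partially overlaps it — only the 17.11 mm² overlap (of its 23.38 mm²) is removed, clipping the outline; the r=7 cylinder at (12, 14.5) partially overlaps it — only the 43.95 mm² overlap (of its 127.31 mm²) is removed, clipping the outline; the r=8.5 cylinder at (4.5, -4) partially overlaps it — only the 32.62 mm² overlap (of its 187.71 mm²) is removed, clipping the outline — 1 connected region. Overall, the cross-section is a single solid region. The nearest boundary edge runs (8.50, 8.44)→(15.50, 8.44); distance from the point to it = 1.84 mm. The point is inside the cross-section and 1.84 mm from the nearest boundary — more than the 0.8 mm shell width (2 × 0.4), so it's in the infill interior.

infill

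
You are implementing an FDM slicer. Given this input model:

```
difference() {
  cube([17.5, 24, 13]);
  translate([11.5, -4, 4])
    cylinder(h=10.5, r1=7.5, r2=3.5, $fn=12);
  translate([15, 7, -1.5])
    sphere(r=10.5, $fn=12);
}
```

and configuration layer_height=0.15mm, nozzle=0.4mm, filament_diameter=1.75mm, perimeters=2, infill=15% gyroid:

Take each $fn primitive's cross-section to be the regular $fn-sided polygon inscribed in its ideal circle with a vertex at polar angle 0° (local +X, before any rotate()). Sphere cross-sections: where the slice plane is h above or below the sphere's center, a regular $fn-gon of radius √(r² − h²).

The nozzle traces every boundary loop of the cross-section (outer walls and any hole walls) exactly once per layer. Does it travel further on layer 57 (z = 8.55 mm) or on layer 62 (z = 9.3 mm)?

Layer 57 (z = 8.55): the cube (footprint 17.5×24) is included at this height (perimeter 83.00 mm); the cone at (11.5, -4): at t=0.433 of its height the radius interpolates to r₁+(r₂−r₁)t = 5.767, giving a regular 12-gon of that circumradius (perimeter = 2·12·5.767·sin(180°/12) = 35.82 mm); the sphere at (15, 7): section is a regular 12-gon, circumradius = √(r²−h²) = √(10.5²−10.05²) = 3.041 (perimeter = 2·12·3.041·sin(180°/12) = 18.89 mm); Subtracting the remaining from the first: starting from the 17.5×24 cube, the cone at (11.5, -4) partially overlaps it — only the 8.95 mm² overlap (of its 99.76 mm²) is removed, clipping the outline; the r=10.5 sphere at (15, 7) partially overlaps it — only the 26.70 mm² overlap (of its 27.74 mm²) is removed, clipping the outline — boundary = 96.08 mm. So its perimeter = 96.08 mm. Layer 62 (z = 9.3): the 17.5×24 cube contributes its full rectangle (perimeter 83.00 mm); the cone at (11.5, -4): at t=0.505 of its height the radius interpolates to r₁+(r₂−r₁)t = 5.481, giving a regular 12-gon of that circumradius (perimeter = 2·12·5.481·sin(180°/12) = 34.05 mm); the sphere at (15, 7) does not reach this height (|z−center|=10.800 > r=10.5); After the difference (first − rest): starting from the 17.5×24 cube, the cone at (11.5, -4) partially overlaps it — only the 6.66 mm² overlap (of its 90.12 mm²) is removed, clipping the outline — boundary = 83.81 mm. So its perimeter = 83.81 mm. Layer 57 is larger (96.08 vs 83.81 mm).

layer 57 (z = 8.55 mm)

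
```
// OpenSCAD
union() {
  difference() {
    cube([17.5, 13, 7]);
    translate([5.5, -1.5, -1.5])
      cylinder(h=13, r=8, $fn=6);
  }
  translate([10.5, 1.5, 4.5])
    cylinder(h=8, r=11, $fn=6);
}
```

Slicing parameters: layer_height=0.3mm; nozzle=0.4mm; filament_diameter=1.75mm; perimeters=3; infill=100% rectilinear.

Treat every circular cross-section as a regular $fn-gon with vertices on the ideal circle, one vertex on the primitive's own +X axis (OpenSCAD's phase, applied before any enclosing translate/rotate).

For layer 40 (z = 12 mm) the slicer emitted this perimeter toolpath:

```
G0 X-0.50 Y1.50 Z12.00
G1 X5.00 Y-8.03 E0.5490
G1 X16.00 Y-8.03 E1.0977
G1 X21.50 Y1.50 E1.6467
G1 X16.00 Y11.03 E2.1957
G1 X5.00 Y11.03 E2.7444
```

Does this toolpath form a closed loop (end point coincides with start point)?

Start point (G0): (-0.50, 1.50). End point (last G1): the path does not return to the start — open.

no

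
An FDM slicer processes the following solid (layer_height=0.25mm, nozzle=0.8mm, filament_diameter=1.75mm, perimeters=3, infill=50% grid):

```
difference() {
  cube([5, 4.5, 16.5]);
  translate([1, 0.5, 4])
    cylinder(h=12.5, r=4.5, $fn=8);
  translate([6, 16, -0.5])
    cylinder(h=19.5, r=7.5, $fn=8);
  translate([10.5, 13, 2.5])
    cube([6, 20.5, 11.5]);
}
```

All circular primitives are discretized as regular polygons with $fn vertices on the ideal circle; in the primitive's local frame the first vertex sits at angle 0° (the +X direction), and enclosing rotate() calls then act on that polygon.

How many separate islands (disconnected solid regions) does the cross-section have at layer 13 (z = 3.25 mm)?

At z = 3.25 mm: the cube is present — its section is the full 5×4.5 rectangle; the cylinder at (1, 0.5) is not intersected at this z (z outside [4, 16.5]); the r=7.5 cylinder at (6, 16) contributes a regular 8-gon of circumradius 7.5; the 6×20.5 cube at (10.5, 13) contributes its full rectangle; Subtracting the remaining from the first: starting from the 5×4.5 cube, the r=7.5 cylinder at (6, 16) misses the remaining region (no effect); the 6×20.5 cube at (10.5, 13) misses the remaining region (no effect) — 1 connected region. Overall, the cross-section is a single solid region. Island count = 1.

1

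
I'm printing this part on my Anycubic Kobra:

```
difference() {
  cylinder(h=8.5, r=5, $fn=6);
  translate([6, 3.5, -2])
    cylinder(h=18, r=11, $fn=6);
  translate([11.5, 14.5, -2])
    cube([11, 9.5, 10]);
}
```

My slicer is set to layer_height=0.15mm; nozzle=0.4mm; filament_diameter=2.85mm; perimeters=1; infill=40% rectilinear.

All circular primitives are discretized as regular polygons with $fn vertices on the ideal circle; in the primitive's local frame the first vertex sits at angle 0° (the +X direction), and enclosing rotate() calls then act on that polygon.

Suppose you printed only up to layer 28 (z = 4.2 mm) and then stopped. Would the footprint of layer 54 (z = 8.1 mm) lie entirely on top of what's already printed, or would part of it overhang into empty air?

Compare the two slices. At z = 4.2: the cylinder: section is a regular 6-gon, circumradius r=5 (area = (6/2)·5.000²·sin(360°/6) = 64.95 mm²); the r=11 cylinder at (6, 3.5) gives a regular 6-gon of circumradius 11 (constant along its height) (area = (6/2)·11.000²·sin(360°/6) = 314.37 mm²); the cube at (11.5, 14.5) is present — its section is the full 11×9.5 rectangle (area 104.50 mm²); Taking the first minus the rest: starting from the r=5 cylinder (64.95 mm²), the r=11 cylinder at (6, 3.5) partially overlaps it — only the 54.43 mm² overlap (of its 314.37 mm²) is removed, clipping the outline; the 11×9.5 cube at (11.5, 14.5) misses the remaining region (no effect) — area = 10.52 mm². At z = 8.1: the r=5 cylinder contributes a regular 6-gon of circumradius 5 (area = (6/2)·5.000²·sin(360°/6) = 64.95 mm²); the r=11 cylinder at (6, 3.5) gives a regular 6-gon of circumradius 11 (constant along its height) (area = (6/2)·11.000²·sin(360°/6) = 314.37 mm²); the cube at (11.5, 14.5) is not intersected at this z (z outside [-2, 8]); After the difference (first − rest): starting from the r=5 cylinder (64.95 mm²), the r=11 cylinder at (6, 3.5) partially overlaps it — only the 54.43 mm² overlap (of its 314.37 mm²) is removed, clipping the outline — area = 10.52 mm². Checking containment: the cross-section at z = 8.1 is a subset of the cross-section at z = 4.2.

entirely on top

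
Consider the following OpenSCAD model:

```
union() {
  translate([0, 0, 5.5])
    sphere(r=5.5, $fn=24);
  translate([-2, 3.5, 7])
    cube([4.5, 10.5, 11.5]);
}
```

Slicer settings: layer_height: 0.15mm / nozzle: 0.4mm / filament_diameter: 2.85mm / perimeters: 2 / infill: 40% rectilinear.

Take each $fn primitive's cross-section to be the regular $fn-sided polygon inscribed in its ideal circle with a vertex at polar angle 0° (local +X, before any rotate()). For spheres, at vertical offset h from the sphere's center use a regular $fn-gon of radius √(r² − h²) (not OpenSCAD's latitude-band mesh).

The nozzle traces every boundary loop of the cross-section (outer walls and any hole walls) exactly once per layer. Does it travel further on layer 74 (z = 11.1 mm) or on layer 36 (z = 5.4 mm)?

Layer 74 (z = 11.1): the sphere is not intersected at this z (|z−center|=5.600 > r=5.5); the cube at (-2, 3.5) is present — its section is the full 4.5×10.5 rectangle (perimeter 30.00 mm); Combining (union): only the 4.5×10.5 cube at (-2, 3.5) is present, so the union is just that shape — boundary = 30.00 mm. So its perimeter = 30.00 mm. Layer 36 (z = 5.4): the r=5.5 sphere slices to a regular 24-gon of circumradius 5.499 (√(r²−h²) with h=0.1 from center) (perimeter = 2·24·5.499·sin(180°/24) = 34.45 mm); the cube at (-2, 3.5) is absent (z outside [7, 18.5]); Combining (union): only the r=5.5 sphere is present, so the union is just that shape — boundary = 34.45 mm. So its perimeter = 34.45 mm. Layer 36 is larger (34.45 vs 30.00 mm).

layer 36 (z = 5.4 mm)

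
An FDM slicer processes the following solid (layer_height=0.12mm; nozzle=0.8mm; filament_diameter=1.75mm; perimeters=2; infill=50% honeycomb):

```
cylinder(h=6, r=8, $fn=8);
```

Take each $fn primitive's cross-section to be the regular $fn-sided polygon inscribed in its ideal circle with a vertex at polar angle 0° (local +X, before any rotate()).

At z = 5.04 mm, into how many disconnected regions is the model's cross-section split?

At z = 5.04 mm: the r=8 cylinder contributes a regular 8-gon of circumradius 8. The result has 1 disconnected region.

1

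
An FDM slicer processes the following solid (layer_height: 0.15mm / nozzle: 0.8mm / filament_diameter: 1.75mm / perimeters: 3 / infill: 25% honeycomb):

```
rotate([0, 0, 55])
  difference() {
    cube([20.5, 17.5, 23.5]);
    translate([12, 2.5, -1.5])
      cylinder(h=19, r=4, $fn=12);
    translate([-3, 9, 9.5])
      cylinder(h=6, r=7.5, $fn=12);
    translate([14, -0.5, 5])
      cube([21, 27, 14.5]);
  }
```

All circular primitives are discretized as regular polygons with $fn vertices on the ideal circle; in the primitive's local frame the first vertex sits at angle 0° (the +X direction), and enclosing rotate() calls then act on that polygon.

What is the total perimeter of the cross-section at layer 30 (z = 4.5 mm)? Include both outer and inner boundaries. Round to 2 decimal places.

88.05 mm

At z = 4.5 mm: the 20.5×17.5 cube contributes its full rectangle (perimeter 76.00 mm); the r=4 cylinder at (12, 2.5) contributes a regular 12-gon of circumradius 4 (perimeter = 2·12·4.000·sin(180°/12) = 24.85 mm); the cylinder at (-3, 9) is not intersected at this z (z outside [9.5, 15.5]); the cube at (14, -0.5) is not intersected at this z (z outside [5, 19.5]); Subtracting the remaining from the first: starting from the 20.5×17.5 cube, the r=4 cylinder at (12, 2.5) partially overlaps it — only the 42.14 mm² overlap (of its 48.00 mm²) is removed, clipping the outline — boundary = 88.05 mm; (whole slice rotated 55° about Z — lengths, areas and connectivity unchanged). Overall, the cross-section is a single solid region. Total boundary length (outer) = 88.05 mm.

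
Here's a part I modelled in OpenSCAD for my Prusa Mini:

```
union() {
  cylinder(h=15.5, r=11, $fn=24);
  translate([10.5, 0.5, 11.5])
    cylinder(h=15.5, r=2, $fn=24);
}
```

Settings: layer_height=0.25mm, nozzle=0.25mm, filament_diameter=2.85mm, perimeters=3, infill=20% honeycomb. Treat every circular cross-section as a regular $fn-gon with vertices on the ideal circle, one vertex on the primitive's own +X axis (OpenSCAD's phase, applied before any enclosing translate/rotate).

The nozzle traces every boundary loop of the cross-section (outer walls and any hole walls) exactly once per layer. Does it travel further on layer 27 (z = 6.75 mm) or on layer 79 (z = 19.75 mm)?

layer 27 (z = 6.75 mm)

Layer 27 (z = 6.75): the r=11 cylinder gives a regular 24-gon of circumradius 11 (constant along its height) (perimeter = 2·24·11.000·sin(180°/24) = 68.92 mm); the cylinder at (10.5, 0.5) is not intersected at this z (z outside [11.5, 27]); Combining (union): only the r=11 cylinder is present, so the union is just that shape — boundary = 68.92 mm. So its perimeter = 68.92 mm. Layer 79 (z = 19.75): the cylinder is absent (z outside [0, 15.5]); the r=2 cylinder at (10.5, 0.5) contributes a regular 24-gon of circumradius 2 (perimeter = 2·24·2.000·sin(180°/24) = 12.53 mm); Combining (union): only the r=2 cylinder at (10.5, 0.5) is present, so the union is just that shape — boundary = 12.53 mm. So its perimeter = 12.53 mm. Layer 27 is larger (68.92 vs 12.53 mm).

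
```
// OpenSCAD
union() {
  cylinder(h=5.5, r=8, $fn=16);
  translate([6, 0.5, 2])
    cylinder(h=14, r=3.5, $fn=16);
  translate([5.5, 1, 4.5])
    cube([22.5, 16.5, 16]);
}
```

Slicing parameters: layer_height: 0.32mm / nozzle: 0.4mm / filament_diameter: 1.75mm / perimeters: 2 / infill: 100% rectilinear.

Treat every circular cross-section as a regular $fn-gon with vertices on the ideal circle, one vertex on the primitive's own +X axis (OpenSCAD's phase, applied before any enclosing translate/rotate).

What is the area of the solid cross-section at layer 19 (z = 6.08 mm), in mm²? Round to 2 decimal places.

399.63 mm²

At z = 6.08 mm: the cylinder is not intersected at this z (z outside [0, 5.5]); the r=3.5 cylinder at (6, 0.5) gives a regular 16-gon of circumradius 3.5 (constant along its height) (area = (16/2)·3.500²·sin(360°/16) = 37.50 mm²); the 22.5×16.5 cube at (5.5, 1) contributes its full rectangle (area 371.25 mm²); Merging all regions: the regions partially overlap — summed areas 408.75 mm² minus the doubly-counted overlap 9.13 mm² gives 399.63 mm² — area = 399.63 mm². Overall, the cross-section is a single solid region. Net area = 399.63 mm².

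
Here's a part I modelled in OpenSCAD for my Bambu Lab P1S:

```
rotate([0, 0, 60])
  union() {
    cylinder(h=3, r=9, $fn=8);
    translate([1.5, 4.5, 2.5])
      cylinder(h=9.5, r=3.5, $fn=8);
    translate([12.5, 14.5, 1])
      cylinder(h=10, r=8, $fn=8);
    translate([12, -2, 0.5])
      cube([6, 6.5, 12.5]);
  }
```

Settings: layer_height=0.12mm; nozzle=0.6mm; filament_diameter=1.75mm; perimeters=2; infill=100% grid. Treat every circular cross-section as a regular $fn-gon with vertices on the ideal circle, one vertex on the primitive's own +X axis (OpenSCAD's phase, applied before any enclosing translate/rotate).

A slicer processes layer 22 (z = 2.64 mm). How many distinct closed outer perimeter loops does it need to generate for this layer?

At z = 2.64 mm: the r=9 cylinder gives a regular 8-gon of circumradius 9 (constant along its height); the cylinder at (1.5, 4.5): section is a regular 8-gon, circumradius r=3.5; the cylinder at (12.5, 14.5): section is a regular 8-gon, circumradius r=8; the cube at (12, -2) is present — its section is the full 6×6.5 rectangle; Taking the union: the regions partially overlap (shared area 34.65 mm²), so overlapping operands fuse into one piece — 3 connected regions; (rotated 60° about Z; rotation is an isometry so areas/perimeters/island counts are preserved). The result has 3 disconnected regions.

3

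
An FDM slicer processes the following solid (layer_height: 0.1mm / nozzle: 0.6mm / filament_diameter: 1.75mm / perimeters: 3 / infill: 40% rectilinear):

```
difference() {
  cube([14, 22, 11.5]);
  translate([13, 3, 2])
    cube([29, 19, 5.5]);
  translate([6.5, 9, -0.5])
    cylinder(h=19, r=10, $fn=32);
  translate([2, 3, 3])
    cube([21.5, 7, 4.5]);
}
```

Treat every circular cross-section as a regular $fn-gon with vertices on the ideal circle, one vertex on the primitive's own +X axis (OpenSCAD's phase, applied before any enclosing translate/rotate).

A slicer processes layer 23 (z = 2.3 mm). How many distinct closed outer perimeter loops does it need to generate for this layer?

At z = 2.3 mm: the cube (footprint 14×22) is included at this height; the 29×19 cube at (13, 3) contributes its full rectangle; the r=10 cylinder at (6.5, 9) contributes a regular 32-gon of circumradius 10; the cube at (2, 3) is absent (z outside [3, 7.5]); Subtracting the remaining from the first: starting from the 14×22 cube, the 29×19 cube at (13, 3) partially overlaps it — only the 19.00 mm² overlap (of its 551.00 mm²) is removed, clipping the outline; the r=10 cylinder at (6.5, 9) partially overlaps it — only the 234.88 mm² overlap (of its 312.14 mm²) is removed, clipping the outline — 3 connected regions. The result has 3 disconnected regions.

3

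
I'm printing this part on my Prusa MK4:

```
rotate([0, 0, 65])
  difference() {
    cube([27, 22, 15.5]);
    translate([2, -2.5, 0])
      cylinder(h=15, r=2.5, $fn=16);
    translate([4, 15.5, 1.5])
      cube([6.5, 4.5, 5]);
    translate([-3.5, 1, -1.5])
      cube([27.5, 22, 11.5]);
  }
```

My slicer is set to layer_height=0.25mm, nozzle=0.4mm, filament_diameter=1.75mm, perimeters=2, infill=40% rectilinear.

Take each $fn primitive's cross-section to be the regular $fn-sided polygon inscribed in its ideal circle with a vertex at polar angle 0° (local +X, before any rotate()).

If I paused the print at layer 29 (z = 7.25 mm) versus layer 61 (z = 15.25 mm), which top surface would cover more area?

layer 61 (z = 15.25 mm)

Layer 29 (z = 7.25): the cube (footprint 27×22) is included at this height (area 594.00 mm²); the cylinder at (2, -2.5): section is a regular 16-gon, circumradius r=2.5 (area = (16/2)·2.500²·sin(360°/16) = 19.13 mm²); the cube at (4, 15.5) is not intersected at this z (z outside [1.5, 6.5]); the cube at (-3.5, 1) is present — its section is the full 27.5×22 rectangle (area 605.00 mm²); After the difference (first − rest): starting from the 27×22 cube (594.00 mm²), the r=2.5 cylinder at (2, -2.5) misses the remaining region (no effect); the 27.5×22 cube at (-3.5, 1) partially overlaps it — only the 504.00 mm² overlap (of its 605.00 mm²) is removed, clipping the outline — area = 90.00 mm²; (rotated 65° about Z; rotation is an isometry so areas/perimeters/island counts are preserved). So its area = 90.00 mm². Layer 61 (z = 15.25): the cube (footprint 27×22) is included at this height (area 594.00 mm²); the cylinder at (2, -2.5) is absent (z outside [0, 15]); the cube at (4, 15.5) is absent (z outside [1.5, 6.5]); the cube at (-3.5, 1) is absent (z outside [-1.5, 10]); Taking the first minus the rest: none of the subtracted shapes is present at this height, so the 27×22 cube is unchanged — area = 594.00 mm²; (whole slice rotated 65° about Z — lengths, areas and connectivity unchanged). So its area = 594.00 mm². Layer 61 is larger (594.00 vs 90.00 mm²).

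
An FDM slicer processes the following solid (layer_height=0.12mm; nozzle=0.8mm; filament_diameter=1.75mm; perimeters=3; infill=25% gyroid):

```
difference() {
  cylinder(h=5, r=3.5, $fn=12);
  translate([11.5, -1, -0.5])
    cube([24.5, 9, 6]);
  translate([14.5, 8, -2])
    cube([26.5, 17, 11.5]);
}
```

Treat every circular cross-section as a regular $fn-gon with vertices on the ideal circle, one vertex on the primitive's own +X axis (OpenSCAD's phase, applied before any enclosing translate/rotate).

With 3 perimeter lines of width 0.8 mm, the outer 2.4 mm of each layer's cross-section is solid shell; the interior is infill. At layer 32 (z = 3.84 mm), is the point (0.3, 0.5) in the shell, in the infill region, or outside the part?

infill

At z = 3.84 mm: the r=3.5 cylinder contributes a regular 12-gon of circumradius 3.5; the 24.5×9 cube at (11.5, -1) contributes its full rectangle; the cube at (14.5, 8) (footprint 26.5×17) is included at this height; Taking the first minus the rest: starting from the r=3.5 cylinder, the 24.5×9 cube at (11.5, -1) misses the remaining region (no effect); the 26.5×17 cube at (14.5, 8) misses the remaining region (no effect) — 1 connected region. Overall, the cross-section is a single solid region. The nearest boundary edge runs (1.75, 3.03)→(3.03, 1.75); distance from the point to it = 2.82 mm. The point is inside the cross-section and 2.82 mm from the nearest boundary — more than the 2.4 mm shell width (3 × 0.8), so it's in the infill interior.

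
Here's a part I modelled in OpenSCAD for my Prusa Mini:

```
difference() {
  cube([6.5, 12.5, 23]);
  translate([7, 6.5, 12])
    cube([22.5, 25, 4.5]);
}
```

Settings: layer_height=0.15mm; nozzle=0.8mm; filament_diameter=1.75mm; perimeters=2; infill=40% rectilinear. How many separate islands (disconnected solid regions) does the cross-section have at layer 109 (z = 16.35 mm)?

1

At z = 16.35 mm: the cube (footprint 6.5×12.5) is included at this height; the cube at (7, 6.5) (footprint 22.5×25) is included at this height; Subtracting the remaining from the first: starting from the 6.5×12.5 cube, the 22.5×25 cube at (7, 6.5) misses the remaining region (no effect) — 1 connected region. Overall, the cross-section is a single solid region. Island count = 1.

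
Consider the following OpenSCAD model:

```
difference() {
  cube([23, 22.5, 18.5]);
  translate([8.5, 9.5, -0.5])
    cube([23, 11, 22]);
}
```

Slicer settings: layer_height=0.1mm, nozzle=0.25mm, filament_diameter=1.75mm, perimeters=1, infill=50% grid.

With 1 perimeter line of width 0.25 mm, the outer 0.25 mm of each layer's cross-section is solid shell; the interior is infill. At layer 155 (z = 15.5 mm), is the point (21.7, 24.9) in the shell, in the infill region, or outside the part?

At z = 15.5 mm: the cube is present — its section is the full 23×22.5 rectangle; the 23×11 cube at (8.5, 9.5) contributes its full rectangle; Taking the first minus the rest: starting from the 23×22.5 cube, the 23×11 cube at (8.5, 9.5) partially overlaps it — only the 159.50 mm² overlap (of its 253.00 mm²) is removed, clipping the outline — 1 connected region. Overall, the cross-section is a single solid region. The nearest boundary edge runs (0.00, 22.50)→(23.00, 22.50); distance from the point to it = 2.40 mm. The point is not inside any of the regions above, so it lies outside the cross-section (2.40 mm from the nearest boundary).

outside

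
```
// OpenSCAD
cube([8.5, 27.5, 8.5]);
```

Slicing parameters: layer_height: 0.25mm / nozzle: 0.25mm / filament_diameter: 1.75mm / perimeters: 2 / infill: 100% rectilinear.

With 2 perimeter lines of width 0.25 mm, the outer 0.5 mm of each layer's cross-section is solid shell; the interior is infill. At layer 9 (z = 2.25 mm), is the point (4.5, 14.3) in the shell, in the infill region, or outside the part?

infill

At z = 2.25 mm: the cube is present — its section is the full 8.5×27.5 rectangle. Overall, the cross-section is a single solid region. The nearest boundary edge runs (8.50, 0.00)→(8.50, 27.50); distance from the point to it = 4.00 mm. The point is inside the cross-section and 4.00 mm from the nearest boundary — more than the 0.5 mm shell width (2 × 0.25), so it's in the infill interior.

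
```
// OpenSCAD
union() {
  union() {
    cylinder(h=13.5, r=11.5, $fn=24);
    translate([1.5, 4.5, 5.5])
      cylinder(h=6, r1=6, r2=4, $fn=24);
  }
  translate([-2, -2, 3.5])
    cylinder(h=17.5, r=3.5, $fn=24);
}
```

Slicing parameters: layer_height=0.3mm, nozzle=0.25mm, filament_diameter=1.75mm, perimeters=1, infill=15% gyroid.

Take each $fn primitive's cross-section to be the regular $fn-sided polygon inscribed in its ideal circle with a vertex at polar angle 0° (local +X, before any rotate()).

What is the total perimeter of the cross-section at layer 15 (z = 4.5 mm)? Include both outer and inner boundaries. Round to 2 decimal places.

72.05 mm

At z = 4.5 mm: the r=11.5 cylinder gives a regular 24-gon of circumradius 11.5 (constant along its height) (perimeter = 2·24·11.500·sin(180°/24) = 72.05 mm); the cone at (1.5, 4.5) does not reach this height (z outside [5.5, 11.5]); Taking the union: only the r=11.5 cylinder is present, so the union is just that shape — boundary = 72.05 mm; the r=3.5 cylinder at (-2, -2) contributes a regular 24-gon of circumradius 3.5 (perimeter = 2·24·3.500·sin(180°/24) = 21.93 mm); Merging all regions: the r=3.5 cylinder at (-2, -2) lies entirely inside the result so far, so the union is just the result so far — boundary = 72.05 mm. Overall, the cross-section is a single solid region. Total boundary length (outer) = 72.05 mm.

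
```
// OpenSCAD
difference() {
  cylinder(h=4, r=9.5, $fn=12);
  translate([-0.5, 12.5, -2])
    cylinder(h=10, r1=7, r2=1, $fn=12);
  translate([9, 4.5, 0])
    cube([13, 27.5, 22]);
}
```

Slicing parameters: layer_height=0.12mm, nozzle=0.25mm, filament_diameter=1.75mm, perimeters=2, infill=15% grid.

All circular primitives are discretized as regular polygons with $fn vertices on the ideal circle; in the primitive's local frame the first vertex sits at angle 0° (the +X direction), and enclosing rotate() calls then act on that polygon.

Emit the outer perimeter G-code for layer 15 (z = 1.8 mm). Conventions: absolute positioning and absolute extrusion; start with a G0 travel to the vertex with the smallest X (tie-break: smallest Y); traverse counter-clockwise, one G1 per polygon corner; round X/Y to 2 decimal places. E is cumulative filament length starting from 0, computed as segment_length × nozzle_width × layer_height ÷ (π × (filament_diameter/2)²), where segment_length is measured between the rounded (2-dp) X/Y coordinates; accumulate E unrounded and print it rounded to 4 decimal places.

At z = 1.8 mm: the r=9.5 cylinder gives a regular 12-gon of circumradius 9.5 (constant along its height); the cone at (-0.5, 12.5): at t=0.380 of its height the radius interpolates to r₁+(r₂−r₁)t = 4.720, giving a regular 12-gon of that circumradius; the 13×27.5 cube at (9, 4.5) contributes its full rectangle; After the difference (first − rest): starting from the r=9.5 cylinder, the cone at (-0.5, 12.5) partially overlaps it — only the 5.24 mm² overlap (of its 66.84 mm²) is removed, clipping the outline; the 13×27.5 cube at (9, 4.5) misses the remaining region (no effect) — 1 connected region. The outline is a single polygon with 16 vertices. Extrusion per mm of travel: 0.25 × 0.12 / (π × 0.875²) = 0.012473. Accumulating E over each segment gives final E = 0.7397.

G0 X-9.50 Y0.00 Z1.80
G1 X-8.23 Y-4.75 E0.0613
G1 X-4.75 Y-8.23 E0.1227
G1 X0.00 Y-9.50 E0.1840
G1 X4.75 Y-8.23 E0.2454
G1 X8.23 Y-4.75 E0.3067
G1 X9.50 Y0.00 E0.3681
G1 X8.23 Y4.75 E0.4294
G1 X4.75 Y8.23 E0.4908
G1 X2.32 Y8.88 E0.5222
G1 X1.86 Y8.41 E0.5304
G1 X-0.50 Y7.78 E0.5608
G1 X-2.86 Y8.41 E0.5913
G1 X-3.11 Y8.67 E0.5958
G1 X-4.75 Y8.23 E0.6170
G1 X-8.23 Y4.75 E0.6783
G1 X-9.50 Y0.00 E0.7397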